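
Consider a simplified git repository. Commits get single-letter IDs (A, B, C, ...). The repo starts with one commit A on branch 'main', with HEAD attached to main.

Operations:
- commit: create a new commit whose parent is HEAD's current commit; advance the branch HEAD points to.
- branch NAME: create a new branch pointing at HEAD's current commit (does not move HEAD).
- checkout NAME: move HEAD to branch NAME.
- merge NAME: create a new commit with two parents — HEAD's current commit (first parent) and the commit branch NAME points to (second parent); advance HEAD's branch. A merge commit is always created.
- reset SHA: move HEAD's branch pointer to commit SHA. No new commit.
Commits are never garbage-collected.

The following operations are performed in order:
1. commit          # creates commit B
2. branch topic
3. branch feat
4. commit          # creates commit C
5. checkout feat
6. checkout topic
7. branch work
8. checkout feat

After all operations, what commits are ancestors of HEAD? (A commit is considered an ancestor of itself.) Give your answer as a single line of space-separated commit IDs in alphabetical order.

After op 1 (commit): HEAD=main@B [main=B]
After op 2 (branch): HEAD=main@B [main=B topic=B]
After op 3 (branch): HEAD=main@B [feat=B main=B topic=B]
After op 4 (commit): HEAD=main@C [feat=B main=C topic=B]
After op 5 (checkout): HEAD=feat@B [feat=B main=C topic=B]
After op 6 (checkout): HEAD=topic@B [feat=B main=C topic=B]
After op 7 (branch): HEAD=topic@B [feat=B main=C topic=B work=B]
After op 8 (checkout): HEAD=feat@B [feat=B main=C topic=B work=B]

Answer: A B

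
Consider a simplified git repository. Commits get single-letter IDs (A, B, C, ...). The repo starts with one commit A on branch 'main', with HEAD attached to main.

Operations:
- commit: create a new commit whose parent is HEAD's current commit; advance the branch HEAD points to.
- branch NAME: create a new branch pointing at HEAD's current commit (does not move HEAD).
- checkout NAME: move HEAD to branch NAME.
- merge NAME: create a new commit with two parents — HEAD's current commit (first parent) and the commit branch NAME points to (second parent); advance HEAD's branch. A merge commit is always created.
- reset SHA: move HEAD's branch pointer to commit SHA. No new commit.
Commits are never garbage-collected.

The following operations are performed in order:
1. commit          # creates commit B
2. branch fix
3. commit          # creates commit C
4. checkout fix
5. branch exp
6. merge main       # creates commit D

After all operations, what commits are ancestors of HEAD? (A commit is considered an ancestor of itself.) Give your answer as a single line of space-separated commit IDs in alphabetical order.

Answer: A B C D

Derivation:
After op 1 (commit): HEAD=main@B [main=B]
After op 2 (branch): HEAD=main@B [fix=B main=B]
After op 3 (commit): HEAD=main@C [fix=B main=C]
After op 4 (checkout): HEAD=fix@B [fix=B main=C]
After op 5 (branch): HEAD=fix@B [exp=B fix=B main=C]
After op 6 (merge): HEAD=fix@D [exp=B fix=D main=C]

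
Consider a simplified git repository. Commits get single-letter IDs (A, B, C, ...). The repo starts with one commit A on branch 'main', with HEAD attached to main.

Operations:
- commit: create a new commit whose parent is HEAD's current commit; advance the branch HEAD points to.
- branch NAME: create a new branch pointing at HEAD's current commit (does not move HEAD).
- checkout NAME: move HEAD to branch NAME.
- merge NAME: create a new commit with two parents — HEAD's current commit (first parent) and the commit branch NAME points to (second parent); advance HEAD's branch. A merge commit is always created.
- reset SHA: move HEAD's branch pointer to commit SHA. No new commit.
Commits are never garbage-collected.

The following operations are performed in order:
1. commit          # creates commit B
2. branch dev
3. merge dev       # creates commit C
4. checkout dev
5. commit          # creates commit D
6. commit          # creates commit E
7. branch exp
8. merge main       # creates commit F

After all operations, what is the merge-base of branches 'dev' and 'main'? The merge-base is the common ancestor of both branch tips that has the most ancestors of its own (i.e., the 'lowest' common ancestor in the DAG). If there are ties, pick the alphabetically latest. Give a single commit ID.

Answer: C

Derivation:
After op 1 (commit): HEAD=main@B [main=B]
After op 2 (branch): HEAD=main@B [dev=B main=B]
After op 3 (merge): HEAD=main@C [dev=B main=C]
After op 4 (checkout): HEAD=dev@B [dev=B main=C]
After op 5 (commit): HEAD=dev@D [dev=D main=C]
After op 6 (commit): HEAD=dev@E [dev=E main=C]
After op 7 (branch): HEAD=dev@E [dev=E exp=E main=C]
After op 8 (merge): HEAD=dev@F [dev=F exp=E main=C]
ancestors(dev=F): ['A', 'B', 'C', 'D', 'E', 'F']
ancestors(main=C): ['A', 'B', 'C']
common: ['A', 'B', 'C']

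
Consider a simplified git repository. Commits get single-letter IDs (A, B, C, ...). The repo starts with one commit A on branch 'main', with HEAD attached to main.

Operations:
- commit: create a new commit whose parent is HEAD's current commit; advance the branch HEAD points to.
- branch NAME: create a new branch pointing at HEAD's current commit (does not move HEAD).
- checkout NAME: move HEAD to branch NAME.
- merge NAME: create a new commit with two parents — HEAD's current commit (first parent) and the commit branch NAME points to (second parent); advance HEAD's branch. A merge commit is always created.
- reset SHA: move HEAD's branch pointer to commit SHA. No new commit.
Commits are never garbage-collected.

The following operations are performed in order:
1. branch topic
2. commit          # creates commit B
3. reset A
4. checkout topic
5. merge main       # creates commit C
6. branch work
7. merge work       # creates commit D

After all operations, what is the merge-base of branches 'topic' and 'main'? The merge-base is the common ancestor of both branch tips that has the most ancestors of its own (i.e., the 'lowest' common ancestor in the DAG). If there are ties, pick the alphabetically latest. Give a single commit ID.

Answer: A

Derivation:
After op 1 (branch): HEAD=main@A [main=A topic=A]
After op 2 (commit): HEAD=main@B [main=B topic=A]
After op 3 (reset): HEAD=main@A [main=A topic=A]
After op 4 (checkout): HEAD=topic@A [main=A topic=A]
After op 5 (merge): HEAD=topic@C [main=A topic=C]
After op 6 (branch): HEAD=topic@C [main=A topic=C work=C]
After op 7 (merge): HEAD=topic@D [main=A topic=D work=C]
ancestors(topic=D): ['A', 'C', 'D']
ancestors(main=A): ['A']
common: ['A']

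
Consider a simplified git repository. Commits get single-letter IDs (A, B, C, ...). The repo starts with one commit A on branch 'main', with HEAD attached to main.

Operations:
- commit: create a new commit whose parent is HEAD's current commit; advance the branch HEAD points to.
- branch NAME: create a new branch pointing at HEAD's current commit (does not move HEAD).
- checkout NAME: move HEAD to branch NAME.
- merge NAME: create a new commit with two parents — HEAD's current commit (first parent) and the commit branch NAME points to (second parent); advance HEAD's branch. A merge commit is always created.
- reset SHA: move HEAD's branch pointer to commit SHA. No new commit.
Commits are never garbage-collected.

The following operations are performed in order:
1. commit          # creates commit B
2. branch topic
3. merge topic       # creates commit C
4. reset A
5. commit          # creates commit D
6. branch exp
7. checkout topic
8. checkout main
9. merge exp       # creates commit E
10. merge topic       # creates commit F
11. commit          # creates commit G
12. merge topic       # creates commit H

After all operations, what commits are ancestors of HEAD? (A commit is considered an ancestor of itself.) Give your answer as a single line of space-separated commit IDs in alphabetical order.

Answer: A B D E F G H

Derivation:
After op 1 (commit): HEAD=main@B [main=B]
After op 2 (branch): HEAD=main@B [main=B topic=B]
After op 3 (merge): HEAD=main@C [main=C topic=B]
After op 4 (reset): HEAD=main@A [main=A topic=B]
After op 5 (commit): HEAD=main@D [main=D topic=B]
After op 6 (branch): HEAD=main@D [exp=D main=D topic=B]
After op 7 (checkout): HEAD=topic@B [exp=D main=D topic=B]
After op 8 (checkout): HEAD=main@D [exp=D main=D topic=B]
After op 9 (merge): HEAD=main@E [exp=D main=E topic=B]
After op 10 (merge): HEAD=main@F [exp=D main=F topic=B]
After op 11 (commit): HEAD=main@G [exp=D main=G topic=B]
After op 12 (merge): HEAD=main@H [exp=D main=H topic=B]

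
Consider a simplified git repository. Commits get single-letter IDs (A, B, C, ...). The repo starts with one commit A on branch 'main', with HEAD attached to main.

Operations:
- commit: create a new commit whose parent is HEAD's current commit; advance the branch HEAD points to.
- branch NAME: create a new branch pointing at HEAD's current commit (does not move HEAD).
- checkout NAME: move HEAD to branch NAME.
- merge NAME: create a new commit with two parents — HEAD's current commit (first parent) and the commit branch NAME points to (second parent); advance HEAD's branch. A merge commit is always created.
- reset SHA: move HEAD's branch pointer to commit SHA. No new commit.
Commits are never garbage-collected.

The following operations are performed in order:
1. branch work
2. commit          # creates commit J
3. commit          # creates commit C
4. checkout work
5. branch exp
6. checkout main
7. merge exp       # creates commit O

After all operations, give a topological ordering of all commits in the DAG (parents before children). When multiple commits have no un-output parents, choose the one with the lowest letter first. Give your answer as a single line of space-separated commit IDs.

Answer: A J C O

Derivation:
After op 1 (branch): HEAD=main@A [main=A work=A]
After op 2 (commit): HEAD=main@J [main=J work=A]
After op 3 (commit): HEAD=main@C [main=C work=A]
After op 4 (checkout): HEAD=work@A [main=C work=A]
After op 5 (branch): HEAD=work@A [exp=A main=C work=A]
After op 6 (checkout): HEAD=main@C [exp=A main=C work=A]
After op 7 (merge): HEAD=main@O [exp=A main=O work=A]
commit A: parents=[]
commit C: parents=['J']
commit J: parents=['A']
commit O: parents=['C', 'A']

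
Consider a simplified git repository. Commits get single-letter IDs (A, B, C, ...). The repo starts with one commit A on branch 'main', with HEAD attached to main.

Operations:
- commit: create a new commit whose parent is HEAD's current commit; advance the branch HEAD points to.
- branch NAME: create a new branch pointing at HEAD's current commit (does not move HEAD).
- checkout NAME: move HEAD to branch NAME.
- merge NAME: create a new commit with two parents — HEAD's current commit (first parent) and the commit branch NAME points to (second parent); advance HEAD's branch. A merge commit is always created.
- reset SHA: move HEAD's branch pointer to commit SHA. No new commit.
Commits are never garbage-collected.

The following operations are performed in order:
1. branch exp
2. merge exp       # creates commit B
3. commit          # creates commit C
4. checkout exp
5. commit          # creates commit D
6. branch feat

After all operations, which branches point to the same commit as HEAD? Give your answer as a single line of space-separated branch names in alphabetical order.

Answer: exp feat

Derivation:
After op 1 (branch): HEAD=main@A [exp=A main=A]
After op 2 (merge): HEAD=main@B [exp=A main=B]
After op 3 (commit): HEAD=main@C [exp=A main=C]
After op 4 (checkout): HEAD=exp@A [exp=A main=C]
After op 5 (commit): HEAD=exp@D [exp=D main=C]
After op 6 (branch): HEAD=exp@D [exp=D feat=D main=C]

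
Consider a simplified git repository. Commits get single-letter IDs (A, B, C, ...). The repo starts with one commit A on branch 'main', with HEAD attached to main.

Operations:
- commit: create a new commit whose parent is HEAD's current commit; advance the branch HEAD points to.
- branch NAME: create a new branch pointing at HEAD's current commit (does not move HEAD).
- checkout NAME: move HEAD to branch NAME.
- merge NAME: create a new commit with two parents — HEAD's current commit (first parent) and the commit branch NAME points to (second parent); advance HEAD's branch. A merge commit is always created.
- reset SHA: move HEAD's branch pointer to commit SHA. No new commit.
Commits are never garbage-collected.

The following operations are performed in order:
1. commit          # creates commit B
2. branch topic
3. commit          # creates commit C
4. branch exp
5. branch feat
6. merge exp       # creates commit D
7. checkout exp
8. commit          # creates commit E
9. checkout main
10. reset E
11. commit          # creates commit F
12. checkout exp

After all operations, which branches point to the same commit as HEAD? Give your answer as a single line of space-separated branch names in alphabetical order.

Answer: exp

Derivation:
After op 1 (commit): HEAD=main@B [main=B]
After op 2 (branch): HEAD=main@B [main=B topic=B]
After op 3 (commit): HEAD=main@C [main=C topic=B]
After op 4 (branch): HEAD=main@C [exp=C main=C topic=B]
After op 5 (branch): HEAD=main@C [exp=C feat=C main=C topic=B]
After op 6 (merge): HEAD=main@D [exp=C feat=C main=D topic=B]
After op 7 (checkout): HEAD=exp@C [exp=C feat=C main=D topic=B]
After op 8 (commit): HEAD=exp@E [exp=E feat=C main=D topic=B]
After op 9 (checkout): HEAD=main@D [exp=E feat=C main=D topic=B]
After op 10 (reset): HEAD=main@E [exp=E feat=C main=E topic=B]
After op 11 (commit): HEAD=main@F [exp=E feat=C main=F topic=B]
After op 12 (checkout): HEAD=exp@E [exp=E feat=C main=F topic=B]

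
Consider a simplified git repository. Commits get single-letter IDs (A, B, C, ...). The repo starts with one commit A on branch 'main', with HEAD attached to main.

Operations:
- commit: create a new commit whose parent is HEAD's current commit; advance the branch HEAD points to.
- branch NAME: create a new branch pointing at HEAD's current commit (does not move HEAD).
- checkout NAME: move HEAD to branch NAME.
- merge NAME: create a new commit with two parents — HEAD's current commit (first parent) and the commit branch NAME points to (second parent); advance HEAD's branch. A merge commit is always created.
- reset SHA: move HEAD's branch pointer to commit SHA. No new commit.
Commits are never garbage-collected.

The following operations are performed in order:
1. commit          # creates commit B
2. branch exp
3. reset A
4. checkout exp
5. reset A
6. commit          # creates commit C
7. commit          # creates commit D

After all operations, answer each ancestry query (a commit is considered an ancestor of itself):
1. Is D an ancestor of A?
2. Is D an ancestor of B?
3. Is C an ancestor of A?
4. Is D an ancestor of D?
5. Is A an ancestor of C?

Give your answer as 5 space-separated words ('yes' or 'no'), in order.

After op 1 (commit): HEAD=main@B [main=B]
After op 2 (branch): HEAD=main@B [exp=B main=B]
After op 3 (reset): HEAD=main@A [exp=B main=A]
After op 4 (checkout): HEAD=exp@B [exp=B main=A]
After op 5 (reset): HEAD=exp@A [exp=A main=A]
After op 6 (commit): HEAD=exp@C [exp=C main=A]
After op 7 (commit): HEAD=exp@D [exp=D main=A]
ancestors(A) = {A}; D in? no
ancestors(B) = {A,B}; D in? no
ancestors(A) = {A}; C in? no
ancestors(D) = {A,C,D}; D in? yes
ancestors(C) = {A,C}; A in? yes

Answer: no no no yes yes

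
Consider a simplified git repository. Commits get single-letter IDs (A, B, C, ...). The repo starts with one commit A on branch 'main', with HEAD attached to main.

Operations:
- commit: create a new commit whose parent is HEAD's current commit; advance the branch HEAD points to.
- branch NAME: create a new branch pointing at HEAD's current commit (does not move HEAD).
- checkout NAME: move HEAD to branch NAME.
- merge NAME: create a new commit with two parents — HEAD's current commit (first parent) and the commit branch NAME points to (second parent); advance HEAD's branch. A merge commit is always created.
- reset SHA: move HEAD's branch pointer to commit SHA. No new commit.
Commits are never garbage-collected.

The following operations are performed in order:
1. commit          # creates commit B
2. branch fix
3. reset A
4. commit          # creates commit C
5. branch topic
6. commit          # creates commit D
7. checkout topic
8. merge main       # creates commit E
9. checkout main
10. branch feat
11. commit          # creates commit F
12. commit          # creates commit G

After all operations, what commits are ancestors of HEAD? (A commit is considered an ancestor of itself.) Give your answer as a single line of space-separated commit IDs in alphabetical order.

After op 1 (commit): HEAD=main@B [main=B]
After op 2 (branch): HEAD=main@B [fix=B main=B]
After op 3 (reset): HEAD=main@A [fix=B main=A]
After op 4 (commit): HEAD=main@C [fix=B main=C]
After op 5 (branch): HEAD=main@C [fix=B main=C topic=C]
After op 6 (commit): HEAD=main@D [fix=B main=D topic=C]
After op 7 (checkout): HEAD=topic@C [fix=B main=D topic=C]
After op 8 (merge): HEAD=topic@E [fix=B main=D topic=E]
After op 9 (checkout): HEAD=main@D [fix=B main=D topic=E]
After op 10 (branch): HEAD=main@D [feat=D fix=B main=D topic=E]
After op 11 (commit): HEAD=main@F [feat=D fix=B main=F topic=E]
After op 12 (commit): HEAD=main@G [feat=D fix=B main=G topic=E]

Answer: A C D F G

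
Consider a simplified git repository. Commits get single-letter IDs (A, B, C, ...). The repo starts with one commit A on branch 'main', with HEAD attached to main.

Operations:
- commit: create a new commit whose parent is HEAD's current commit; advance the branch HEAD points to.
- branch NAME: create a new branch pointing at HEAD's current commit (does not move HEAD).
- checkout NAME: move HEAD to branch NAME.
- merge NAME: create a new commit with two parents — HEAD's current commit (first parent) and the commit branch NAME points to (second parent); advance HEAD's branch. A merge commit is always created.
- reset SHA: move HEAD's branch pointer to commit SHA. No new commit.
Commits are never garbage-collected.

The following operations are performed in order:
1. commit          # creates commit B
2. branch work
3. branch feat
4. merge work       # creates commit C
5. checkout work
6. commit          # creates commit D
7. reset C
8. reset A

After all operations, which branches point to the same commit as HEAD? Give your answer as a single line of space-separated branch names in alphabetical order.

Answer: work

Derivation:
After op 1 (commit): HEAD=main@B [main=B]
After op 2 (branch): HEAD=main@B [main=B work=B]
After op 3 (branch): HEAD=main@B [feat=B main=B work=B]
After op 4 (merge): HEAD=main@C [feat=B main=C work=B]
After op 5 (checkout): HEAD=work@B [feat=B main=C work=B]
After op 6 (commit): HEAD=work@D [feat=B main=C work=D]
After op 7 (reset): HEAD=work@C [feat=B main=C work=C]
After op 8 (reset): HEAD=work@A [feat=B main=C work=A]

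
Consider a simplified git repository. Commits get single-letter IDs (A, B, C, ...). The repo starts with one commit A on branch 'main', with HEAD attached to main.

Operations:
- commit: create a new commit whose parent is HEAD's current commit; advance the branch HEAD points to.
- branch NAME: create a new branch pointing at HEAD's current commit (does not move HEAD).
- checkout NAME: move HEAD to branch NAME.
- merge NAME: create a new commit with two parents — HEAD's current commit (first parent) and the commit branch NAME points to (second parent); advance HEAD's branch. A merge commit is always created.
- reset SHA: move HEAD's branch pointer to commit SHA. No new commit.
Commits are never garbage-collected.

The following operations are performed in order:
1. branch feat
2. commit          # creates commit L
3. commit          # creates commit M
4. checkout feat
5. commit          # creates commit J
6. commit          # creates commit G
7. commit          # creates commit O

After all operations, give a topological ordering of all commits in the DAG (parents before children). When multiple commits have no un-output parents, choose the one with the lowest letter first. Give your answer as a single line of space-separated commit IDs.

After op 1 (branch): HEAD=main@A [feat=A main=A]
After op 2 (commit): HEAD=main@L [feat=A main=L]
After op 3 (commit): HEAD=main@M [feat=A main=M]
After op 4 (checkout): HEAD=feat@A [feat=A main=M]
After op 5 (commit): HEAD=feat@J [feat=J main=M]
After op 6 (commit): HEAD=feat@G [feat=G main=M]
After op 7 (commit): HEAD=feat@O [feat=O main=M]
commit A: parents=[]
commit G: parents=['J']
commit J: parents=['A']
commit L: parents=['A']
commit M: parents=['L']
commit O: parents=['G']

Answer: A J G L M O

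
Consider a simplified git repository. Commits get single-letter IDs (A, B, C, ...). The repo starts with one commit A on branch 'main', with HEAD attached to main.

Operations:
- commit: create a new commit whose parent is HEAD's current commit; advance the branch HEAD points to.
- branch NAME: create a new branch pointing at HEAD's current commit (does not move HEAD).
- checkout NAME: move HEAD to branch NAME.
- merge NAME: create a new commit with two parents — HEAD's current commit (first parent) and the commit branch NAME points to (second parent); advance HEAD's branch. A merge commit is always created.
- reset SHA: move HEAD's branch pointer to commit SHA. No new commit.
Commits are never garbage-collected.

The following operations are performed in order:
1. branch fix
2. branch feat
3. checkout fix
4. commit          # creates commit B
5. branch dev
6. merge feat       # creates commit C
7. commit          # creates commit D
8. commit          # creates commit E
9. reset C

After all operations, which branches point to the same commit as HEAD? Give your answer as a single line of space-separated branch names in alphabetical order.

After op 1 (branch): HEAD=main@A [fix=A main=A]
After op 2 (branch): HEAD=main@A [feat=A fix=A main=A]
After op 3 (checkout): HEAD=fix@A [feat=A fix=A main=A]
After op 4 (commit): HEAD=fix@B [feat=A fix=B main=A]
After op 5 (branch): HEAD=fix@B [dev=B feat=A fix=B main=A]
After op 6 (merge): HEAD=fix@C [dev=B feat=A fix=C main=A]
After op 7 (commit): HEAD=fix@D [dev=B feat=A fix=D main=A]
After op 8 (commit): HEAD=fix@E [dev=B feat=A fix=E main=A]
After op 9 (reset): HEAD=fix@C [dev=B feat=A fix=C main=A]

Answer: fix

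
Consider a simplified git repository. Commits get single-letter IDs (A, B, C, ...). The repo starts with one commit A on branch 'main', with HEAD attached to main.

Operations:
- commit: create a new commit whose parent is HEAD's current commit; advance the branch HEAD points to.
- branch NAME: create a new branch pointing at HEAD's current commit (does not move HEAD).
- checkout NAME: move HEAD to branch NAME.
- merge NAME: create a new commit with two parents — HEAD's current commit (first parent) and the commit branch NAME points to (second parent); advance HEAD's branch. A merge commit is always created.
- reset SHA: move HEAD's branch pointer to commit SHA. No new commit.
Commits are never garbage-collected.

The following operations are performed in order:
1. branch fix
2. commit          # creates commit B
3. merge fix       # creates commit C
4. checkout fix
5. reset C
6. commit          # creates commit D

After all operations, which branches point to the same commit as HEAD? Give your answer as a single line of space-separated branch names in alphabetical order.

Answer: fix

Derivation:
After op 1 (branch): HEAD=main@A [fix=A main=A]
After op 2 (commit): HEAD=main@B [fix=A main=B]
After op 3 (merge): HEAD=main@C [fix=A main=C]
After op 4 (checkout): HEAD=fix@A [fix=A main=C]
After op 5 (reset): HEAD=fix@C [fix=C main=C]
After op 6 (commit): HEAD=fix@D [fix=D main=C]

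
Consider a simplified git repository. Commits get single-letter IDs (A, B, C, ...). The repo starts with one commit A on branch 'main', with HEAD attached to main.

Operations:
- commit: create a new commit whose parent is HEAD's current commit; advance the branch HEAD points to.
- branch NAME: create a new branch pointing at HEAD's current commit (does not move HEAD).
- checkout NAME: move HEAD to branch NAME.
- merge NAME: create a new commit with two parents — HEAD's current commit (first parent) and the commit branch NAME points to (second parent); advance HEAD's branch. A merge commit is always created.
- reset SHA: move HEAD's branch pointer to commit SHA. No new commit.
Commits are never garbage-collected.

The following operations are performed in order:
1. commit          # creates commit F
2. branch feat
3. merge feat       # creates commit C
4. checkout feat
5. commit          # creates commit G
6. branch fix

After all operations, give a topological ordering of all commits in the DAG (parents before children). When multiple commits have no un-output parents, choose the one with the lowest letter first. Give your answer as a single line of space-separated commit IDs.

After op 1 (commit): HEAD=main@F [main=F]
After op 2 (branch): HEAD=main@F [feat=F main=F]
After op 3 (merge): HEAD=main@C [feat=F main=C]
After op 4 (checkout): HEAD=feat@F [feat=F main=C]
After op 5 (commit): HEAD=feat@G [feat=G main=C]
After op 6 (branch): HEAD=feat@G [feat=G fix=G main=C]
commit A: parents=[]
commit C: parents=['F', 'F']
commit F: parents=['A']
commit G: parents=['F']

Answer: A F C G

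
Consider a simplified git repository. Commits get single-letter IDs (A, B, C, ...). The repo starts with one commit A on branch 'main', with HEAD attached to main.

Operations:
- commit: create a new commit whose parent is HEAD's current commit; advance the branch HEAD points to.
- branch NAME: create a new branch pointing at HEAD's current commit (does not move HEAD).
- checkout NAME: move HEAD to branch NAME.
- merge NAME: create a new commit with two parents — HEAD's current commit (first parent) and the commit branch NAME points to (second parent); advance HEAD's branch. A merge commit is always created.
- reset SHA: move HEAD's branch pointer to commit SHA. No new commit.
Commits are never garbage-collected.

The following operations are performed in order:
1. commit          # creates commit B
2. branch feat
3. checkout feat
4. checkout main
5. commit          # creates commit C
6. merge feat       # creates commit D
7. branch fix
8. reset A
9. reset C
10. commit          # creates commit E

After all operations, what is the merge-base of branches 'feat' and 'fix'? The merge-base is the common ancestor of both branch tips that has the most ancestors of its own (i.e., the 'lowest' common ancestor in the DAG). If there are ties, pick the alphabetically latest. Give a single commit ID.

After op 1 (commit): HEAD=main@B [main=B]
After op 2 (branch): HEAD=main@B [feat=B main=B]
After op 3 (checkout): HEAD=feat@B [feat=B main=B]
After op 4 (checkout): HEAD=main@B [feat=B main=B]
After op 5 (commit): HEAD=main@C [feat=B main=C]
After op 6 (merge): HEAD=main@D [feat=B main=D]
After op 7 (branch): HEAD=main@D [feat=B fix=D main=D]
After op 8 (reset): HEAD=main@A [feat=B fix=D main=A]
After op 9 (reset): HEAD=main@C [feat=B fix=D main=C]
After op 10 (commit): HEAD=main@E [feat=B fix=D main=E]
ancestors(feat=B): ['A', 'B']
ancestors(fix=D): ['A', 'B', 'C', 'D']
common: ['A', 'B']

Answer: B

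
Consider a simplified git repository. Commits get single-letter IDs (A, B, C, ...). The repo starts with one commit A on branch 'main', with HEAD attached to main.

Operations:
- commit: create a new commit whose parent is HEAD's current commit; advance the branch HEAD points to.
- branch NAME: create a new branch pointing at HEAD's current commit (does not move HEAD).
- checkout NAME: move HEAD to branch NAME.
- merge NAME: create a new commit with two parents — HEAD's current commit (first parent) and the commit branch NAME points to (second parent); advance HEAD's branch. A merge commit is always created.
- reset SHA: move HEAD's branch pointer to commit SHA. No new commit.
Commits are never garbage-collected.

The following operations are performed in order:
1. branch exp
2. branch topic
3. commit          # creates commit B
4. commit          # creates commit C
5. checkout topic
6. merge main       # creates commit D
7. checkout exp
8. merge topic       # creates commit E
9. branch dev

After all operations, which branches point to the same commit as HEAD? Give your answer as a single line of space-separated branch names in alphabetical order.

After op 1 (branch): HEAD=main@A [exp=A main=A]
After op 2 (branch): HEAD=main@A [exp=A main=A topic=A]
After op 3 (commit): HEAD=main@B [exp=A main=B topic=A]
After op 4 (commit): HEAD=main@C [exp=A main=C topic=A]
After op 5 (checkout): HEAD=topic@A [exp=A main=C topic=A]
After op 6 (merge): HEAD=topic@D [exp=A main=C topic=D]
After op 7 (checkout): HEAD=exp@A [exp=A main=C topic=D]
After op 8 (merge): HEAD=exp@E [exp=E main=C topic=D]
After op 9 (branch): HEAD=exp@E [dev=E exp=E main=C topic=D]

Answer: dev exp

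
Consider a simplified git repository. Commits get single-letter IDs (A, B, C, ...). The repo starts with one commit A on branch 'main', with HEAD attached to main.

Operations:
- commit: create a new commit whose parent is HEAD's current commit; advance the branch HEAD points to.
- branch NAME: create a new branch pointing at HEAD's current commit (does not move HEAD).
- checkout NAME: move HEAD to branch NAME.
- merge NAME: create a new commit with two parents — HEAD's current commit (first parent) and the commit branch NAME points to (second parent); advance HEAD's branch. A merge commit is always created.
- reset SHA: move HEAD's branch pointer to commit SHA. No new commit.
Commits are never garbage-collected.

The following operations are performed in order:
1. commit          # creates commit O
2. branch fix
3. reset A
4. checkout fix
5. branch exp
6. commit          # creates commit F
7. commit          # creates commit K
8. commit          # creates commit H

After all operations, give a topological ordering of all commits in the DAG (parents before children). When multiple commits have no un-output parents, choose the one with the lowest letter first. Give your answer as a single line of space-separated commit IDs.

After op 1 (commit): HEAD=main@O [main=O]
After op 2 (branch): HEAD=main@O [fix=O main=O]
After op 3 (reset): HEAD=main@A [fix=O main=A]
After op 4 (checkout): HEAD=fix@O [fix=O main=A]
After op 5 (branch): HEAD=fix@O [exp=O fix=O main=A]
After op 6 (commit): HEAD=fix@F [exp=O fix=F main=A]
After op 7 (commit): HEAD=fix@K [exp=O fix=K main=A]
After op 8 (commit): HEAD=fix@H [exp=O fix=H main=A]
commit A: parents=[]
commit F: parents=['O']
commit H: parents=['K']
commit K: parents=['F']
commit O: parents=['A']

Answer: A O F K H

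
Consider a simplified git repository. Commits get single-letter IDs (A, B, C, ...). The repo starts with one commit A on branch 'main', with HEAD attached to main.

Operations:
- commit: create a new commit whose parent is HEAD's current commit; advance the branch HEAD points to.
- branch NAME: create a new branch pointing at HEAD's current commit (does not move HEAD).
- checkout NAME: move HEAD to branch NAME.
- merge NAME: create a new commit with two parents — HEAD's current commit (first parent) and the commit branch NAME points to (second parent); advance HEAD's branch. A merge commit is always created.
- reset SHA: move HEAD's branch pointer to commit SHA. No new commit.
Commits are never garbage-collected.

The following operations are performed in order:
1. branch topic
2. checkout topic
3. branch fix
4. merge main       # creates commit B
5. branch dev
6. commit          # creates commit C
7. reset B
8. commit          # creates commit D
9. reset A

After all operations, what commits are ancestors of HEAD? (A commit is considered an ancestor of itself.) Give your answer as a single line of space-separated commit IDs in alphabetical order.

After op 1 (branch): HEAD=main@A [main=A topic=A]
After op 2 (checkout): HEAD=topic@A [main=A topic=A]
After op 3 (branch): HEAD=topic@A [fix=A main=A topic=A]
After op 4 (merge): HEAD=topic@B [fix=A main=A topic=B]
After op 5 (branch): HEAD=topic@B [dev=B fix=A main=A topic=B]
After op 6 (commit): HEAD=topic@C [dev=B fix=A main=A topic=C]
After op 7 (reset): HEAD=topic@B [dev=B fix=A main=A topic=B]
After op 8 (commit): HEAD=topic@D [dev=B fix=A main=A topic=D]
After op 9 (reset): HEAD=topic@A [dev=B fix=A main=A topic=A]

Answer: A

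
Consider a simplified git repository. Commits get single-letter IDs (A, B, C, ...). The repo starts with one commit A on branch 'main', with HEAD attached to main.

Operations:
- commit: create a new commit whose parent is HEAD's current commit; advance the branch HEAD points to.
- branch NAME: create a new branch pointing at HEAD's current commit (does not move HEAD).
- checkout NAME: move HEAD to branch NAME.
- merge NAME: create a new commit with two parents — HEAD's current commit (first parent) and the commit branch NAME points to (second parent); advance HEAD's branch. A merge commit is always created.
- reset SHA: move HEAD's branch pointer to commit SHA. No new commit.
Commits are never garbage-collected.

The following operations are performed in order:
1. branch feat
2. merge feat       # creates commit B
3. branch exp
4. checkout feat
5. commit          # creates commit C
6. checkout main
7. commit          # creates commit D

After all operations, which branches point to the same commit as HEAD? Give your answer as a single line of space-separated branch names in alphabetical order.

Answer: main

Derivation:
After op 1 (branch): HEAD=main@A [feat=A main=A]
After op 2 (merge): HEAD=main@B [feat=A main=B]
After op 3 (branch): HEAD=main@B [exp=B feat=A main=B]
After op 4 (checkout): HEAD=feat@A [exp=B feat=A main=B]
After op 5 (commit): HEAD=feat@C [exp=B feat=C main=B]
After op 6 (checkout): HEAD=main@B [exp=B feat=C main=B]
After op 7 (commit): HEAD=main@D [exp=B feat=C main=D]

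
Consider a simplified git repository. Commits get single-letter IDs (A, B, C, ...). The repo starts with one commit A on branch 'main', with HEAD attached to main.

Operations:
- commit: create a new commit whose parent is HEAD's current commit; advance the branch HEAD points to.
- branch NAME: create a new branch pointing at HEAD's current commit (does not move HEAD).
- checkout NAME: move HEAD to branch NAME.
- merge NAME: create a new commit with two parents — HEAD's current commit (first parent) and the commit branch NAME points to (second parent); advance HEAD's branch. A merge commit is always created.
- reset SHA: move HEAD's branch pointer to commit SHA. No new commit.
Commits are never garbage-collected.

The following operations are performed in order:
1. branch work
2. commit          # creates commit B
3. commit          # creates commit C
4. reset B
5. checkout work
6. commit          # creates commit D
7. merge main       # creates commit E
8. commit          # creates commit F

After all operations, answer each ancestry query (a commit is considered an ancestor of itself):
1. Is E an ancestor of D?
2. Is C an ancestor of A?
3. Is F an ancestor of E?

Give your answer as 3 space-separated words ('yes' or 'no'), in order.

Answer: no no no

Derivation:
After op 1 (branch): HEAD=main@A [main=A work=A]
After op 2 (commit): HEAD=main@B [main=B work=A]
After op 3 (commit): HEAD=main@C [main=C work=A]
After op 4 (reset): HEAD=main@B [main=B work=A]
After op 5 (checkout): HEAD=work@A [main=B work=A]
After op 6 (commit): HEAD=work@D [main=B work=D]
After op 7 (merge): HEAD=work@E [main=B work=E]
After op 8 (commit): HEAD=work@F [main=B work=F]
ancestors(D) = {A,D}; E in? no
ancestors(A) = {A}; C in? no
ancestors(E) = {A,B,D,E}; F in? no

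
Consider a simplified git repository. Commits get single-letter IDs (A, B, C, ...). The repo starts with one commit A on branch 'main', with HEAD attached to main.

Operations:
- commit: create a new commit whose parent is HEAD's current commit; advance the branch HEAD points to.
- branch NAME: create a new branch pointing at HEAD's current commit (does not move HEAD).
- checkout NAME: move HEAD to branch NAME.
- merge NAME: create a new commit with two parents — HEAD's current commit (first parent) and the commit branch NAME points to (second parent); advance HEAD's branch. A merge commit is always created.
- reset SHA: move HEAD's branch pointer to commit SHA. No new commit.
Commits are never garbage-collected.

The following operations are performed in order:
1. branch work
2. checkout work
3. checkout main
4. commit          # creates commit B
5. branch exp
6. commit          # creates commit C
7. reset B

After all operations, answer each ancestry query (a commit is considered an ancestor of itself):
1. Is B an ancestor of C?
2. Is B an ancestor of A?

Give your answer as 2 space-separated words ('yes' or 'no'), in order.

Answer: yes no

Derivation:
After op 1 (branch): HEAD=main@A [main=A work=A]
After op 2 (checkout): HEAD=work@A [main=A work=A]
After op 3 (checkout): HEAD=main@A [main=A work=A]
After op 4 (commit): HEAD=main@B [main=B work=A]
After op 5 (branch): HEAD=main@B [exp=B main=B work=A]
After op 6 (commit): HEAD=main@C [exp=B main=C work=A]
After op 7 (reset): HEAD=main@B [exp=B main=B work=A]
ancestors(C) = {A,B,C}; B in? yes
ancestors(A) = {A}; B in? no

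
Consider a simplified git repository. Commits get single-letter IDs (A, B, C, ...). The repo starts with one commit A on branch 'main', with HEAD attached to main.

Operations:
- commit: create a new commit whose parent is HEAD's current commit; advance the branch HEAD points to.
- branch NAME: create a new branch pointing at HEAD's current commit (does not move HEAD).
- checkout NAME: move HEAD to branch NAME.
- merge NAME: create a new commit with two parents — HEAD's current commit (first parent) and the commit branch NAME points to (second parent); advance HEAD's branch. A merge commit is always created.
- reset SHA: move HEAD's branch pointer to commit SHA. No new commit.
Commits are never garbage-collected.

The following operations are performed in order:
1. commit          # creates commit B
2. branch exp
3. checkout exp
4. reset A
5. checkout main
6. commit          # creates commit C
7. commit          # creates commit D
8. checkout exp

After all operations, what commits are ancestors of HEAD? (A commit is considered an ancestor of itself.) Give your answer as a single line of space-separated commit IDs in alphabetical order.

After op 1 (commit): HEAD=main@B [main=B]
After op 2 (branch): HEAD=main@B [exp=B main=B]
After op 3 (checkout): HEAD=exp@B [exp=B main=B]
After op 4 (reset): HEAD=exp@A [exp=A main=B]
After op 5 (checkout): HEAD=main@B [exp=A main=B]
After op 6 (commit): HEAD=main@C [exp=A main=C]
After op 7 (commit): HEAD=main@D [exp=A main=D]
After op 8 (checkout): HEAD=exp@A [exp=A main=D]

Answer: A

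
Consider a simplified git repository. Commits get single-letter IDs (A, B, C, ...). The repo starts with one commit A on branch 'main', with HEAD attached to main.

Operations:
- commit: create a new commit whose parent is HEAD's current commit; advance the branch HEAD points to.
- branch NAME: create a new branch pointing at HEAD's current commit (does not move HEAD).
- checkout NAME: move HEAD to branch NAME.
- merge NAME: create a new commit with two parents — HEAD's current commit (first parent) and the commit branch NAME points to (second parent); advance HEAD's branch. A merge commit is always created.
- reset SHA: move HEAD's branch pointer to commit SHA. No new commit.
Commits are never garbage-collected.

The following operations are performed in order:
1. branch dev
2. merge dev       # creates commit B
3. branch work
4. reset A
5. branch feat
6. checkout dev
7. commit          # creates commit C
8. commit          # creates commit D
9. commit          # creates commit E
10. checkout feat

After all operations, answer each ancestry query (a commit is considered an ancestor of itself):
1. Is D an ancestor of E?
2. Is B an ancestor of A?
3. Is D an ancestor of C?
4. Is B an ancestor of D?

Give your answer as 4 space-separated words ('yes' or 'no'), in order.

After op 1 (branch): HEAD=main@A [dev=A main=A]
After op 2 (merge): HEAD=main@B [dev=A main=B]
After op 3 (branch): HEAD=main@B [dev=A main=B work=B]
After op 4 (reset): HEAD=main@A [dev=A main=A work=B]
After op 5 (branch): HEAD=main@A [dev=A feat=A main=A work=B]
After op 6 (checkout): HEAD=dev@A [dev=A feat=A main=A work=B]
After op 7 (commit): HEAD=dev@C [dev=C feat=A main=A work=B]
After op 8 (commit): HEAD=dev@D [dev=D feat=A main=A work=B]
After op 9 (commit): HEAD=dev@E [dev=E feat=A main=A work=B]
After op 10 (checkout): HEAD=feat@A [dev=E feat=A main=A work=B]
ancestors(E) = {A,C,D,E}; D in? yes
ancestors(A) = {A}; B in? no
ancestors(C) = {A,C}; D in? no
ancestors(D) = {A,C,D}; B in? no

Answer: yes no no no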